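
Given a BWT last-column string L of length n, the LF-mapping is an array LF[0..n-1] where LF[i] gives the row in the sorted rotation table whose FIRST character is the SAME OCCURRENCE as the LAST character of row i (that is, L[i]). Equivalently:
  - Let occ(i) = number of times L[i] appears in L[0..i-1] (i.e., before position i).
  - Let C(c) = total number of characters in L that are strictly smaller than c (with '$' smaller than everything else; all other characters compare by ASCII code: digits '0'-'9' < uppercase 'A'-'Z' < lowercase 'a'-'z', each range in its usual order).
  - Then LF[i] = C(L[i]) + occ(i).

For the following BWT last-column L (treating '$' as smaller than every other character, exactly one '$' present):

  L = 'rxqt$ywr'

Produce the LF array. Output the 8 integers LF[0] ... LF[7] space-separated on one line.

Char counts: '$':1, 'q':1, 'r':2, 't':1, 'w':1, 'x':1, 'y':1
C (first-col start): C('$')=0, C('q')=1, C('r')=2, C('t')=4, C('w')=5, C('x')=6, C('y')=7
L[0]='r': occ=0, LF[0]=C('r')+0=2+0=2
L[1]='x': occ=0, LF[1]=C('x')+0=6+0=6
L[2]='q': occ=0, LF[2]=C('q')+0=1+0=1
L[3]='t': occ=0, LF[3]=C('t')+0=4+0=4
L[4]='$': occ=0, LF[4]=C('$')+0=0+0=0
L[5]='y': occ=0, LF[5]=C('y')+0=7+0=7
L[6]='w': occ=0, LF[6]=C('w')+0=5+0=5
L[7]='r': occ=1, LF[7]=C('r')+1=2+1=3

Answer: 2 6 1 4 0 7 5 3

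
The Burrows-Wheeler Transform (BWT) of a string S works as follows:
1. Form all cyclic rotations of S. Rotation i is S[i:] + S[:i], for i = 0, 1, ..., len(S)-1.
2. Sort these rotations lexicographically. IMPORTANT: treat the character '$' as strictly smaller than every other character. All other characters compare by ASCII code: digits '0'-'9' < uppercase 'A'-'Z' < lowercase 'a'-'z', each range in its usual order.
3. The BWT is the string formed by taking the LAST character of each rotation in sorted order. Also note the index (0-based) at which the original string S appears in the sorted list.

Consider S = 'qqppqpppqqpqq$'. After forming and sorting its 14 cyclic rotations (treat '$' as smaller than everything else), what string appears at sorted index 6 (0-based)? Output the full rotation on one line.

All 14 rotations (rotation i = S[i:]+S[:i]):
  rot[0] = qqppqpppqqpqq$
  rot[1] = qppqpppqqpqq$q
  rot[2] = ppqpppqqpqq$qq
  rot[3] = pqpppqqpqq$qqp
  rot[4] = qpppqqpqq$qqpp
  rot[5] = pppqqpqq$qqppq
  rot[6] = ppqqpqq$qqppqp
  rot[7] = pqqpqq$qqppqpp
  rot[8] = qqpqq$qqppqppp
  rot[9] = qpqq$qqppqpppq
  rot[10] = pqq$qqppqpppqq
  rot[11] = qq$qqppqpppqqp
  rot[12] = q$qqppqpppqqpq
  rot[13] = $qqppqpppqqpqq
Sorted (with $ < everything):
  sorted[0] = $qqppqpppqqpqq
  sorted[1] = pppqqpqq$qqppq
  sorted[2] = ppqpppqqpqq$qq
  sorted[3] = ppqqpqq$qqppqp
  sorted[4] = pqpppqqpqq$qqp
  sorted[5] = pqq$qqppqpppqq
  sorted[6] = pqqpqq$qqppqpp
  sorted[7] = q$qqppqpppqqpq
  sorted[8] = qpppqqpqq$qqpp
  sorted[9] = qppqpppqqpqq$q
  sorted[10] = qpqq$qqppqpppq
  sorted[11] = qq$qqppqpppqqp
  sorted[12] = qqppqpppqqpqq$
  sorted[13] = qqpqq$qqppqppp
sorted[6] = pqqpqq$qqppqpp

Answer: pqqpqq$qqppqpp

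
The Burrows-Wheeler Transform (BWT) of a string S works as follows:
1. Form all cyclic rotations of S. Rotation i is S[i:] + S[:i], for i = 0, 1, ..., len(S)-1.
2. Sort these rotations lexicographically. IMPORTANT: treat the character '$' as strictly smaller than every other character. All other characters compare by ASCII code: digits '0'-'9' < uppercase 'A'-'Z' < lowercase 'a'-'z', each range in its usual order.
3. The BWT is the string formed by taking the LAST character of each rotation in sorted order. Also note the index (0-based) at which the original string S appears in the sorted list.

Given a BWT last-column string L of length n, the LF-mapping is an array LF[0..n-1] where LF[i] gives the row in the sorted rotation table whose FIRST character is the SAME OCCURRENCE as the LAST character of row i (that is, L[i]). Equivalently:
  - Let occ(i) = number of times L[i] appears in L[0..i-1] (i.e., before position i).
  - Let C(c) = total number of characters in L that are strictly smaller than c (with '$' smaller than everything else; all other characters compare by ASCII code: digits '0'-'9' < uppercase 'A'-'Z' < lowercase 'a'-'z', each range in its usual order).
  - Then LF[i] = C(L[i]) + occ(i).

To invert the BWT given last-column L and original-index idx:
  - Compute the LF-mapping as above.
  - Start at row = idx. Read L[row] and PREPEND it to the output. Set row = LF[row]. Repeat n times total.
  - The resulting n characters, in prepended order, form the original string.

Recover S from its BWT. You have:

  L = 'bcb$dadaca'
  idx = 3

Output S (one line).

LF mapping: 4 6 5 0 8 1 9 2 7 3
Walk LF starting at row 3, prepending L[row]:
  step 1: row=3, L[3]='$', prepend. Next row=LF[3]=0
  step 2: row=0, L[0]='b', prepend. Next row=LF[0]=4
  step 3: row=4, L[4]='d', prepend. Next row=LF[4]=8
  step 4: row=8, L[8]='c', prepend. Next row=LF[8]=7
  step 5: row=7, L[7]='a', prepend. Next row=LF[7]=2
  step 6: row=2, L[2]='b', prepend. Next row=LF[2]=5
  step 7: row=5, L[5]='a', prepend. Next row=LF[5]=1
  step 8: row=1, L[1]='c', prepend. Next row=LF[1]=6
  step 9: row=6, L[6]='d', prepend. Next row=LF[6]=9
  step 10: row=9, L[9]='a', prepend. Next row=LF[9]=3
Reversed output: adcabacdb$

Answer: adcabacdb$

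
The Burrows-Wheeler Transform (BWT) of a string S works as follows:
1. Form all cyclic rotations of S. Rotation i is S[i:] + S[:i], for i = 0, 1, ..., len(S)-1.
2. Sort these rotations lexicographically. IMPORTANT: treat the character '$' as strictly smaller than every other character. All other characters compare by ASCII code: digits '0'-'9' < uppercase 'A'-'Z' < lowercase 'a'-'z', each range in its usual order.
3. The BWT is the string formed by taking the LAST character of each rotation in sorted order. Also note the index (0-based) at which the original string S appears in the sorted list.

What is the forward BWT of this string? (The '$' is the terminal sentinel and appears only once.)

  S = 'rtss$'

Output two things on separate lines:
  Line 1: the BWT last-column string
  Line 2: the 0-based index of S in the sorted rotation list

All 5 rotations (rotation i = S[i:]+S[:i]):
  rot[0] = rtss$
  rot[1] = tss$r
  rot[2] = ss$rt
  rot[3] = s$rts
  rot[4] = $rtss
Sorted (with $ < everything):
  sorted[0] = $rtss  (last char: 's')
  sorted[1] = rtss$  (last char: '$')
  sorted[2] = s$rts  (last char: 's')
  sorted[3] = ss$rt  (last char: 't')
  sorted[4] = tss$r  (last char: 'r')
Last column: s$str
Original string S is at sorted index 1

Answer: s$str
1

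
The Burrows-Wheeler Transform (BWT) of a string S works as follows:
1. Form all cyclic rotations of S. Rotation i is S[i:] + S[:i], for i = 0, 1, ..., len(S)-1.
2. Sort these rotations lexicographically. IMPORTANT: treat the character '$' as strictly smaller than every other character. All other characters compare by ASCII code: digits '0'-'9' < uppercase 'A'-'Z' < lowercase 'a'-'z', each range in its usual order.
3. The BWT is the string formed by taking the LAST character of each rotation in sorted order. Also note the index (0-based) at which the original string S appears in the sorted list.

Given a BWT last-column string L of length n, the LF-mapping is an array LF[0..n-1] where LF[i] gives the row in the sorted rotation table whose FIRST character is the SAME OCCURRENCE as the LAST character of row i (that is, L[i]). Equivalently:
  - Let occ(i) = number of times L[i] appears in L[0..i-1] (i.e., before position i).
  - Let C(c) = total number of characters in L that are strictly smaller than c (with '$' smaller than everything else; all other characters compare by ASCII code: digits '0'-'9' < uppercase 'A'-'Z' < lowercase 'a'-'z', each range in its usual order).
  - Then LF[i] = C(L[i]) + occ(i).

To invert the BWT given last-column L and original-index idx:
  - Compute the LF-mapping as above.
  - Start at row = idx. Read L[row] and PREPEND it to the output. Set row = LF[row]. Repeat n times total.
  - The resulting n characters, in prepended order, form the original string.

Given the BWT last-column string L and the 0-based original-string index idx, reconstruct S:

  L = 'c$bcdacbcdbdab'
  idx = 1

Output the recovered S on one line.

LF mapping: 7 0 3 8 11 1 9 4 10 12 5 13 2 6
Walk LF starting at row 1, prepending L[row]:
  step 1: row=1, L[1]='$', prepend. Next row=LF[1]=0
  step 2: row=0, L[0]='c', prepend. Next row=LF[0]=7
  step 3: row=7, L[7]='b', prepend. Next row=LF[7]=4
  step 4: row=4, L[4]='d', prepend. Next row=LF[4]=11
  step 5: row=11, L[11]='d', prepend. Next row=LF[11]=13
  step 6: row=13, L[13]='b', prepend. Next row=LF[13]=6
  step 7: row=6, L[6]='c', prepend. Next row=LF[6]=9
  step 8: row=9, L[9]='d', prepend. Next row=LF[9]=12
  step 9: row=12, L[12]='a', prepend. Next row=LF[12]=2
  step 10: row=2, L[2]='b', prepend. Next row=LF[2]=3
  step 11: row=3, L[3]='c', prepend. Next row=LF[3]=8
  step 12: row=8, L[8]='c', prepend. Next row=LF[8]=10
  step 13: row=10, L[10]='b', prepend. Next row=LF[10]=5
  step 14: row=5, L[5]='a', prepend. Next row=LF[5]=1
Reversed output: abccbadcbddbc$

Answer: abccbadcbddbc$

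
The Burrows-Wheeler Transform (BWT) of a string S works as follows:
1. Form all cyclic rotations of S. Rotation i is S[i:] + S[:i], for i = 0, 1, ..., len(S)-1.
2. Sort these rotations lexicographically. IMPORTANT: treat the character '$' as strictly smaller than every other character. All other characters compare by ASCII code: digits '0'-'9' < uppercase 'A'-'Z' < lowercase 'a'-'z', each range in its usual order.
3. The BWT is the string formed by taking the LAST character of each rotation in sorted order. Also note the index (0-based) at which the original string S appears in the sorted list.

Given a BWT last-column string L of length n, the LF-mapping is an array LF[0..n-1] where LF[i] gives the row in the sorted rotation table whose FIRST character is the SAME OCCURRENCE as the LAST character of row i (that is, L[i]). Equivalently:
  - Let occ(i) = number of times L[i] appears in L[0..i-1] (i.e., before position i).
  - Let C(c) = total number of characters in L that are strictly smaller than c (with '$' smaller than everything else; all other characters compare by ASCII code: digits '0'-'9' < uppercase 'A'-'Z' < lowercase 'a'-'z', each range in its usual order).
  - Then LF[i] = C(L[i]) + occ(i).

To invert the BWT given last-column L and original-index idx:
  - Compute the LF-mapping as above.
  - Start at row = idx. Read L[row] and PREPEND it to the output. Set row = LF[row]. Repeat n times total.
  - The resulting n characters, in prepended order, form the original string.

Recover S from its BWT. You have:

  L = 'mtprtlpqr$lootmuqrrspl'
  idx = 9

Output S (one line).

Answer: poqoqrtlmrplptrlurstm$

Derivation:
LF mapping: 4 18 8 13 19 1 9 11 14 0 2 6 7 20 5 21 12 15 16 17 10 3
Walk LF starting at row 9, prepending L[row]:
  step 1: row=9, L[9]='$', prepend. Next row=LF[9]=0
  step 2: row=0, L[0]='m', prepend. Next row=LF[0]=4
  step 3: row=4, L[4]='t', prepend. Next row=LF[4]=19
  step 4: row=19, L[19]='s', prepend. Next row=LF[19]=17
  step 5: row=17, L[17]='r', prepend. Next row=LF[17]=15
  step 6: row=15, L[15]='u', prepend. Next row=LF[15]=21
  step 7: row=21, L[21]='l', prepend. Next row=LF[21]=3
  step 8: row=3, L[3]='r', prepend. Next row=LF[3]=13
  step 9: row=13, L[13]='t', prepend. Next row=LF[13]=20
  step 10: row=20, L[20]='p', prepend. Next row=LF[20]=10
  step 11: row=10, L[10]='l', prepend. Next row=LF[10]=2
  step 12: row=2, L[2]='p', prepend. Next row=LF[2]=8
  step 13: row=8, L[8]='r', prepend. Next row=LF[8]=14
  step 14: row=14, L[14]='m', prepend. Next row=LF[14]=5
  step 15: row=5, L[5]='l', prepend. Next row=LF[5]=1
  step 16: row=1, L[1]='t', prepend. Next row=LF[1]=18
  step 17: row=18, L[18]='r', prepend. Next row=LF[18]=16
  step 18: row=16, L[16]='q', prepend. Next row=LF[16]=12
  step 19: row=12, L[12]='o', prepend. Next row=LF[12]=7
  step 20: row=7, L[7]='q', prepend. Next row=LF[7]=11
  step 21: row=11, L[11]='o', prepend. Next row=LF[11]=6
  step 22: row=6, L[6]='p', prepend. Next row=LF[6]=9
Reversed output: poqoqrtlmrplptrlurstm$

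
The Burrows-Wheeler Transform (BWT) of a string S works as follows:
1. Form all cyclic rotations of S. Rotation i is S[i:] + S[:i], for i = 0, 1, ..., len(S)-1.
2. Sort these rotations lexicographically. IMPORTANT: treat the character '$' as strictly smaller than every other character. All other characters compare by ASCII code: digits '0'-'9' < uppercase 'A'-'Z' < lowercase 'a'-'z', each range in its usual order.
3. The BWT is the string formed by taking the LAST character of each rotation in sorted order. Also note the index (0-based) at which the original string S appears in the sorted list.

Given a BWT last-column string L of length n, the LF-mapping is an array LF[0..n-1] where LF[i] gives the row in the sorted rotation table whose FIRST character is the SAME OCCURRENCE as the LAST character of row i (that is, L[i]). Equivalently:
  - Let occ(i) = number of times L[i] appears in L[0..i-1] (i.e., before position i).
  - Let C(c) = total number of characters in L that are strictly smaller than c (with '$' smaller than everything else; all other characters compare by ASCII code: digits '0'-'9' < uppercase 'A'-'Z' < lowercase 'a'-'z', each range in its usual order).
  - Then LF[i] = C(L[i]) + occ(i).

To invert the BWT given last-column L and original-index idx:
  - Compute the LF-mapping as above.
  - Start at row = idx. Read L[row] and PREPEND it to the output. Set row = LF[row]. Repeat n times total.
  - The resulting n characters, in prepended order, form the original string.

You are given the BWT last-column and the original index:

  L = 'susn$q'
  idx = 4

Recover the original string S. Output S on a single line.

LF mapping: 3 5 4 1 0 2
Walk LF starting at row 4, prepending L[row]:
  step 1: row=4, L[4]='$', prepend. Next row=LF[4]=0
  step 2: row=0, L[0]='s', prepend. Next row=LF[0]=3
  step 3: row=3, L[3]='n', prepend. Next row=LF[3]=1
  step 4: row=1, L[1]='u', prepend. Next row=LF[1]=5
  step 5: row=5, L[5]='q', prepend. Next row=LF[5]=2
  step 6: row=2, L[2]='s', prepend. Next row=LF[2]=4
Reversed output: squns$

Answer: squns$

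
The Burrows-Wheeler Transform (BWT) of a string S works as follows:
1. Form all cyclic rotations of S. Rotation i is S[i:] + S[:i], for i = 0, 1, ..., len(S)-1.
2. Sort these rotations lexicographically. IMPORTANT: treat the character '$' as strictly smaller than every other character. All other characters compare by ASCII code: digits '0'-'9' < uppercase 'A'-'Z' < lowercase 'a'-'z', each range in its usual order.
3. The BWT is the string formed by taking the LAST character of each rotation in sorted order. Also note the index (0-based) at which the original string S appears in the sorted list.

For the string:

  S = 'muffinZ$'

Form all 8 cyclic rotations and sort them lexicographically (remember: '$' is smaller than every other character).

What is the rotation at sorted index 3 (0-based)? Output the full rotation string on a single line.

Answer: finZ$muf

Derivation:
All 8 rotations (rotation i = S[i:]+S[:i]):
  rot[0] = muffinZ$
  rot[1] = uffinZ$m
  rot[2] = ffinZ$mu
  rot[3] = finZ$muf
  rot[4] = inZ$muff
  rot[5] = nZ$muffi
  rot[6] = Z$muffin
  rot[7] = $muffinZ
Sorted (with $ < everything):
  sorted[0] = $muffinZ
  sorted[1] = Z$muffin
  sorted[2] = ffinZ$mu
  sorted[3] = finZ$muf
  sorted[4] = inZ$muff
  sorted[5] = muffinZ$
  sorted[6] = nZ$muffi
  sorted[7] = uffinZ$m
sorted[3] = finZ$muf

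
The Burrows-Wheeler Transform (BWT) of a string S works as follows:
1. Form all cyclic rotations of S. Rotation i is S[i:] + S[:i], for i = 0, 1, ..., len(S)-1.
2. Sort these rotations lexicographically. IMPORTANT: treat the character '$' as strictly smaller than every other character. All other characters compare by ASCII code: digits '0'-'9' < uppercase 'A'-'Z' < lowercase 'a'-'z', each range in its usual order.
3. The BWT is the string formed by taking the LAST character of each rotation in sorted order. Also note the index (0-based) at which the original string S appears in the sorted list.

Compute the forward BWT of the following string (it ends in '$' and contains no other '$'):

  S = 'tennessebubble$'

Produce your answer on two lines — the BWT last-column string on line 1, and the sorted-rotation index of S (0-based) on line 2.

Answer: eubelstnbnese$b
13

Derivation:
All 15 rotations (rotation i = S[i:]+S[:i]):
  rot[0] = tennessebubble$
  rot[1] = ennessebubble$t
  rot[2] = nnessebubble$te
  rot[3] = nessebubble$ten
  rot[4] = essebubble$tenn
  rot[5] = ssebubble$tenne
  rot[6] = sebubble$tennes
  rot[7] = ebubble$tenness
  rot[8] = bubble$tennesse
  rot[9] = ubble$tennesseb
  rot[10] = bble$tennessebu
  rot[11] = ble$tennessebub
  rot[12] = le$tennessebubb
  rot[13] = e$tennessebubbl
  rot[14] = $tennessebubble
Sorted (with $ < everything):
  sorted[0] = $tennessebubble  (last char: 'e')
  sorted[1] = bble$tennessebu  (last char: 'u')
  sorted[2] = ble$tennessebub  (last char: 'b')
  sorted[3] = bubble$tennesse  (last char: 'e')
  sorted[4] = e$tennessebubbl  (last char: 'l')
  sorted[5] = ebubble$tenness  (last char: 's')
  sorted[6] = ennessebubble$t  (last char: 't')
  sorted[7] = essebubble$tenn  (last char: 'n')
  sorted[8] = le$tennessebubb  (last char: 'b')
  sorted[9] = nessebubble$ten  (last char: 'n')
  sorted[10] = nnessebubble$te  (last char: 'e')
  sorted[11] = sebubble$tennes  (last char: 's')
  sorted[12] = ssebubble$tenne  (last char: 'e')
  sorted[13] = tennessebubble$  (last char: '$')
  sorted[14] = ubble$tennesseb  (last char: 'b')
Last column: eubelstnbnese$b
Original string S is at sorted index 13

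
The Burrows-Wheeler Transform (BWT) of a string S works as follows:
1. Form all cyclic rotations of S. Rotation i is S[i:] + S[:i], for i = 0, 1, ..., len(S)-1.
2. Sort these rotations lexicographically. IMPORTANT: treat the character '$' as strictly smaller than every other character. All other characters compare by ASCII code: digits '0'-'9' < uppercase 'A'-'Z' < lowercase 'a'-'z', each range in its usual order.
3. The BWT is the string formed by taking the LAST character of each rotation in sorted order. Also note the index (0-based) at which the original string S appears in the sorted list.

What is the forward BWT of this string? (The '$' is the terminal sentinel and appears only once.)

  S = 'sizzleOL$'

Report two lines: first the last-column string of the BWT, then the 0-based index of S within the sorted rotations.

All 9 rotations (rotation i = S[i:]+S[:i]):
  rot[0] = sizzleOL$
  rot[1] = izzleOL$s
  rot[2] = zzleOL$si
  rot[3] = zleOL$siz
  rot[4] = leOL$sizz
  rot[5] = eOL$sizzl
  rot[6] = OL$sizzle
  rot[7] = L$sizzleO
  rot[8] = $sizzleOL
Sorted (with $ < everything):
  sorted[0] = $sizzleOL  (last char: 'L')
  sorted[1] = L$sizzleO  (last char: 'O')
  sorted[2] = OL$sizzle  (last char: 'e')
  sorted[3] = eOL$sizzl  (last char: 'l')
  sorted[4] = izzleOL$s  (last char: 's')
  sorted[5] = leOL$sizz  (last char: 'z')
  sorted[6] = sizzleOL$  (last char: '$')
  sorted[7] = zleOL$siz  (last char: 'z')
  sorted[8] = zzleOL$si  (last char: 'i')
Last column: LOelsz$zi
Original string S is at sorted index 6

Answer: LOelsz$zi
6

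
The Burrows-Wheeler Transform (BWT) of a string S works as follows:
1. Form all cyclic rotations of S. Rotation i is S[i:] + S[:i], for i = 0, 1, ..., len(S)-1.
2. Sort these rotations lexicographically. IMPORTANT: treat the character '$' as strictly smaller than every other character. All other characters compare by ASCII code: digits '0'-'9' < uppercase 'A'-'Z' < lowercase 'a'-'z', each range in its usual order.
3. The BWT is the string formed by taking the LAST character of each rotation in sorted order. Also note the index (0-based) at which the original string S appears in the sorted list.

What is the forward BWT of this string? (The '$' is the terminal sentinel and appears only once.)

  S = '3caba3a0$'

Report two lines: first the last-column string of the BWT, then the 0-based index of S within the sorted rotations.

All 9 rotations (rotation i = S[i:]+S[:i]):
  rot[0] = 3caba3a0$
  rot[1] = caba3a0$3
  rot[2] = aba3a0$3c
  rot[3] = ba3a0$3ca
  rot[4] = a3a0$3cab
  rot[5] = 3a0$3caba
  rot[6] = a0$3caba3
  rot[7] = 0$3caba3a
  rot[8] = $3caba3a0
Sorted (with $ < everything):
  sorted[0] = $3caba3a0  (last char: '0')
  sorted[1] = 0$3caba3a  (last char: 'a')
  sorted[2] = 3a0$3caba  (last char: 'a')
  sorted[3] = 3caba3a0$  (last char: '$')
  sorted[4] = a0$3caba3  (last char: '3')
  sorted[5] = a3a0$3cab  (last char: 'b')
  sorted[6] = aba3a0$3c  (last char: 'c')
  sorted[7] = ba3a0$3ca  (last char: 'a')
  sorted[8] = caba3a0$3  (last char: '3')
Last column: 0aa$3bca3
Original string S is at sorted index 3

Answer: 0aa$3bca3
3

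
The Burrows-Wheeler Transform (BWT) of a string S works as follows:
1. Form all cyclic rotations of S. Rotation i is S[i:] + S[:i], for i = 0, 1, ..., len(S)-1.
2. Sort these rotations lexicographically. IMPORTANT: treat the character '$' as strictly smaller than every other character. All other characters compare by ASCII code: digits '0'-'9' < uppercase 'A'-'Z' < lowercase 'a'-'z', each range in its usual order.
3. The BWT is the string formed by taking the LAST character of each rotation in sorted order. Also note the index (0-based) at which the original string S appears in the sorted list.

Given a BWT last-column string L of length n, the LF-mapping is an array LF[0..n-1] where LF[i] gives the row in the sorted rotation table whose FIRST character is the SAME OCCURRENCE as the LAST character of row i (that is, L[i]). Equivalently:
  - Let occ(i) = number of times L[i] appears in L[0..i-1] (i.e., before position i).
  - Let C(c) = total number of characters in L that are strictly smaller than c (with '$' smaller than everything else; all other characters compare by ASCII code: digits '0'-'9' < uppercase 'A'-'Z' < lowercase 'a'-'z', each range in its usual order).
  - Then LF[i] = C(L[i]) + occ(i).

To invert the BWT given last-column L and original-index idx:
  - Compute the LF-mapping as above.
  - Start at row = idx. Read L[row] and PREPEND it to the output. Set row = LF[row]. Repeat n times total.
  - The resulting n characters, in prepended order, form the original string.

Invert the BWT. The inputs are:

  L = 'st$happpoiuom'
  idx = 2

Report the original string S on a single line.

Answer: hippopotamus$

Derivation:
LF mapping: 10 11 0 2 1 7 8 9 5 3 12 6 4
Walk LF starting at row 2, prepending L[row]:
  step 1: row=2, L[2]='$', prepend. Next row=LF[2]=0
  step 2: row=0, L[0]='s', prepend. Next row=LF[0]=10
  step 3: row=10, L[10]='u', prepend. Next row=LF[10]=12
  step 4: row=12, L[12]='m', prepend. Next row=LF[12]=4
  step 5: row=4, L[4]='a', prepend. Next row=LF[4]=1
  step 6: row=1, L[1]='t', prepend. Next row=LF[1]=11
  step 7: row=11, L[11]='o', prepend. Next row=LF[11]=6
  step 8: row=6, L[6]='p', prepend. Next row=LF[6]=8
  step 9: row=8, L[8]='o', prepend. Next row=LF[8]=5
  step 10: row=5, L[5]='p', prepend. Next row=LF[5]=7
  step 11: row=7, L[7]='p', prepend. Next row=LF[7]=9
  step 12: row=9, L[9]='i', prepend. Next row=LF[9]=3
  step 13: row=3, L[3]='h', prepend. Next row=LF[3]=2
Reversed output: hippopotamus$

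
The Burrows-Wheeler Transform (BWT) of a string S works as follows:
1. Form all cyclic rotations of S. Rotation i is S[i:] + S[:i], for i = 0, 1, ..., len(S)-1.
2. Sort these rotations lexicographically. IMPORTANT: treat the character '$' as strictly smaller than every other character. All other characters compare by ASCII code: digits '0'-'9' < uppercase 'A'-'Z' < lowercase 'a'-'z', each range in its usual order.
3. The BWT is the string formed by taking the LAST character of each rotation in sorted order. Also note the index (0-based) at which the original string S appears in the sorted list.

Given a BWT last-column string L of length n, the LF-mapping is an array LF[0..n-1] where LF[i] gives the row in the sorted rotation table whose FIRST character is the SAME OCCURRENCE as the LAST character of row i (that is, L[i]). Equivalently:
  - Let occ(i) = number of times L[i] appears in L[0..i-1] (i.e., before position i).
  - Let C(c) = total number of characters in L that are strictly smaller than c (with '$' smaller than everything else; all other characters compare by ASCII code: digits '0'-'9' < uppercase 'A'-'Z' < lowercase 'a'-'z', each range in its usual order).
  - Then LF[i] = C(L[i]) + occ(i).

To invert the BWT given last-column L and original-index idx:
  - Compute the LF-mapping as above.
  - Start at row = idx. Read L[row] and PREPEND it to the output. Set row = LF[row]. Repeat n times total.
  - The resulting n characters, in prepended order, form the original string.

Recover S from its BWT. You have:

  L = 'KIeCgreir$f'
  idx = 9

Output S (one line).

Answer: refrigeICK$

Derivation:
LF mapping: 3 2 4 1 7 9 5 8 10 0 6
Walk LF starting at row 9, prepending L[row]:
  step 1: row=9, L[9]='$', prepend. Next row=LF[9]=0
  step 2: row=0, L[0]='K', prepend. Next row=LF[0]=3
  step 3: row=3, L[3]='C', prepend. Next row=LF[3]=1
  step 4: row=1, L[1]='I', prepend. Next row=LF[1]=2
  step 5: row=2, L[2]='e', prepend. Next row=LF[2]=4
  step 6: row=4, L[4]='g', prepend. Next row=LF[4]=7
  step 7: row=7, L[7]='i', prepend. Next row=LF[7]=8
  step 8: row=8, L[8]='r', prepend. Next row=LF[8]=10
  step 9: row=10, L[10]='f', prepend. Next row=LF[10]=6
  step 10: row=6, L[6]='e', prepend. Next row=LF[6]=5
  step 11: row=5, L[5]='r', prepend. Next row=LF[5]=9
Reversed output: refrigeICK$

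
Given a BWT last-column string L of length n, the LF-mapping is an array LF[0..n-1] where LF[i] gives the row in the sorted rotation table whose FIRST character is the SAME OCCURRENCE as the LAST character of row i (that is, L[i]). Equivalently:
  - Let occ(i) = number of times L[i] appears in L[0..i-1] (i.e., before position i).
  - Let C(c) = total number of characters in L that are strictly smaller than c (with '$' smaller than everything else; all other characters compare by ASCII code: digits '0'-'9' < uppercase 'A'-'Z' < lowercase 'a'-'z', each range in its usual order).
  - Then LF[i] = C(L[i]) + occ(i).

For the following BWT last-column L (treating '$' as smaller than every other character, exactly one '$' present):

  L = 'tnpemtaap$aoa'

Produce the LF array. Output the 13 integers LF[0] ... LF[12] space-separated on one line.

Answer: 11 7 9 5 6 12 1 2 10 0 3 8 4

Derivation:
Char counts: '$':1, 'a':4, 'e':1, 'm':1, 'n':1, 'o':1, 'p':2, 't':2
C (first-col start): C('$')=0, C('a')=1, C('e')=5, C('m')=6, C('n')=7, C('o')=8, C('p')=9, C('t')=11
L[0]='t': occ=0, LF[0]=C('t')+0=11+0=11
L[1]='n': occ=0, LF[1]=C('n')+0=7+0=7
L[2]='p': occ=0, LF[2]=C('p')+0=9+0=9
L[3]='e': occ=0, LF[3]=C('e')+0=5+0=5
L[4]='m': occ=0, LF[4]=C('m')+0=6+0=6
L[5]='t': occ=1, LF[5]=C('t')+1=11+1=12
L[6]='a': occ=0, LF[6]=C('a')+0=1+0=1
L[7]='a': occ=1, LF[7]=C('a')+1=1+1=2
L[8]='p': occ=1, LF[8]=C('p')+1=9+1=10
L[9]='$': occ=0, LF[9]=C('$')+0=0+0=0
L[10]='a': occ=2, LF[10]=C('a')+2=1+2=3
L[11]='o': occ=0, LF[11]=C('o')+0=8+0=8
L[12]='a': occ=3, LF[12]=C('a')+3=1+3=4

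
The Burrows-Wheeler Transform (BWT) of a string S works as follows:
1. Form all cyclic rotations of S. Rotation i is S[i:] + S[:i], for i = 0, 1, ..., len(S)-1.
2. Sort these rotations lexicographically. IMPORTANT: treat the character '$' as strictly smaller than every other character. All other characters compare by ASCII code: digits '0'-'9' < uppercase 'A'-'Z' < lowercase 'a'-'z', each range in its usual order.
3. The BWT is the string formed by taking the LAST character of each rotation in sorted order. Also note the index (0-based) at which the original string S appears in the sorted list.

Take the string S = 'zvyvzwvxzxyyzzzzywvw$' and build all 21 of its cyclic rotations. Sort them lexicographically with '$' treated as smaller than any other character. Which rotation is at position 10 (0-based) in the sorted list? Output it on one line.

Answer: yvzwvxzxyyzzzzywvw$zv

Derivation:
All 21 rotations (rotation i = S[i:]+S[:i]):
  rot[0] = zvyvzwvxzxyyzzzzywvw$
  rot[1] = vyvzwvxzxyyzzzzywvw$z
  rot[2] = yvzwvxzxyyzzzzywvw$zv
  rot[3] = vzwvxzxyyzzzzywvw$zvy
  rot[4] = zwvxzxyyzzzzywvw$zvyv
  rot[5] = wvxzxyyzzzzywvw$zvyvz
  rot[6] = vxzxyyzzzzywvw$zvyvzw
  rot[7] = xzxyyzzzzywvw$zvyvzwv
  rot[8] = zxyyzzzzywvw$zvyvzwvx
  rot[9] = xyyzzzzywvw$zvyvzwvxz
  rot[10] = yyzzzzywvw$zvyvzwvxzx
  rot[11] = yzzzzywvw$zvyvzwvxzxy
  rot[12] = zzzzywvw$zvyvzwvxzxyy
  rot[13] = zzzywvw$zvyvzwvxzxyyz
  rot[14] = zzywvw$zvyvzwvxzxyyzz
  rot[15] = zywvw$zvyvzwvxzxyyzzz
  rot[16] = ywvw$zvyvzwvxzxyyzzzz
  rot[17] = wvw$zvyvzwvxzxyyzzzzy
  rot[18] = vw$zvyvzwvxzxyyzzzzyw
  rot[19] = w$zvyvzwvxzxyyzzzzywv
  rot[20] = $zvyvzwvxzxyyzzzzywvw
Sorted (with $ < everything):
  sorted[0] = $zvyvzwvxzxyyzzzzywvw
  sorted[1] = vw$zvyvzwvxzxyyzzzzyw
  sorted[2] = vxzxyyzzzzywvw$zvyvzw
  sorted[3] = vyvzwvxzxyyzzzzywvw$z
  sorted[4] = vzwvxzxyyzzzzywvw$zvy
  sorted[5] = w$zvyvzwvxzxyyzzzzywv
  sorted[6] = wvw$zvyvzwvxzxyyzzzzy
  sorted[7] = wvxzxyyzzzzywvw$zvyvz
  sorted[8] = xyyzzzzywvw$zvyvzwvxz
  sorted[9] = xzxyyzzzzywvw$zvyvzwv
  sorted[10] = yvzwvxzxyyzzzzywvw$zv
  sorted[11] = ywvw$zvyvzwvxzxyyzzzz
  sorted[12] = yyzzzzywvw$zvyvzwvxzx
  sorted[13] = yzzzzywvw$zvyvzwvxzxy
  sorted[14] = zvyvzwvxzxyyzzzzywvw$
  sorted[15] = zwvxzxyyzzzzywvw$zvyv
  sorted[16] = zxyyzzzzywvw$zvyvzwvx
  sorted[17] = zywvw$zvyvzwvxzxyyzzz
  sorted[18] = zzywvw$zvyvzwvxzxyyzz
  sorted[19] = zzzywvw$zvyvzwvxzxyyz
  sorted[20] = zzzzywvw$zvyvzwvxzxyy
sorted[10] = yvzwvxzxyyzzzzywvw$zv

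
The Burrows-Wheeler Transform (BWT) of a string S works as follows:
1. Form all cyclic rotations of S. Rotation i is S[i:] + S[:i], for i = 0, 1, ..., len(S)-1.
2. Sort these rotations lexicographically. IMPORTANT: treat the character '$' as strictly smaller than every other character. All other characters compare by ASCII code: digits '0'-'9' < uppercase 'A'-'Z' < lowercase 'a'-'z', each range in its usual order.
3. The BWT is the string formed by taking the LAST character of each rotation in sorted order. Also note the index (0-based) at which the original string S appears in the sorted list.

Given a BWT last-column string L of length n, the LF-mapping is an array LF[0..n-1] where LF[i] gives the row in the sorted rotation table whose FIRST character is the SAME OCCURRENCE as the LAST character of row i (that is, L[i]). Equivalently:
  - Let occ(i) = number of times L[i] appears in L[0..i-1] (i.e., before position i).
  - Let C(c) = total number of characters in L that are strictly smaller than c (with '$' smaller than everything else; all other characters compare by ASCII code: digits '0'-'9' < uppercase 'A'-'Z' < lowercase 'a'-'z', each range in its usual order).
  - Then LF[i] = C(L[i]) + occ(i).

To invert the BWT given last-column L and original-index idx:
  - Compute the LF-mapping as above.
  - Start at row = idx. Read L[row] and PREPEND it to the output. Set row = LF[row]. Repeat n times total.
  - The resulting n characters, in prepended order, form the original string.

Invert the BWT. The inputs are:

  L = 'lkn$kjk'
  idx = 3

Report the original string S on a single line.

LF mapping: 5 2 6 0 3 1 4
Walk LF starting at row 3, prepending L[row]:
  step 1: row=3, L[3]='$', prepend. Next row=LF[3]=0
  step 2: row=0, L[0]='l', prepend. Next row=LF[0]=5
  step 3: row=5, L[5]='j', prepend. Next row=LF[5]=1
  step 4: row=1, L[1]='k', prepend. Next row=LF[1]=2
  step 5: row=2, L[2]='n', prepend. Next row=LF[2]=6
  step 6: row=6, L[6]='k', prepend. Next row=LF[6]=4
  step 7: row=4, L[4]='k', prepend. Next row=LF[4]=3
Reversed output: kknkjl$

Answer: kknkjl$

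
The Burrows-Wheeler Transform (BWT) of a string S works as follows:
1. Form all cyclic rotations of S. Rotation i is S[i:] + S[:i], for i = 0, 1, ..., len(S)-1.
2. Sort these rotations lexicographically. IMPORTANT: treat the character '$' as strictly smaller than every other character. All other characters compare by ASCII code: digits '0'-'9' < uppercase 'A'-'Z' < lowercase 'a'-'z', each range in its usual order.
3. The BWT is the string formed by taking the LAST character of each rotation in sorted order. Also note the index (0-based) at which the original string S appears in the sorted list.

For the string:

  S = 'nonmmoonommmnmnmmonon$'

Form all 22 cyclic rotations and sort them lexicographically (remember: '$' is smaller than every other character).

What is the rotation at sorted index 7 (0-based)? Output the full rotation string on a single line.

Answer: monon$nonmmoonommmnmnm

Derivation:
All 22 rotations (rotation i = S[i:]+S[:i]):
  rot[0] = nonmmoonommmnmnmmonon$
  rot[1] = onmmoonommmnmnmmonon$n
  rot[2] = nmmoonommmnmnmmonon$no
  rot[3] = mmoonommmnmnmmonon$non
  rot[4] = moonommmnmnmmonon$nonm
  rot[5] = oonommmnmnmmonon$nonmm
  rot[6] = onommmnmnmmonon$nonmmo
  rot[7] = nommmnmnmmonon$nonmmoo
  rot[8] = ommmnmnmmonon$nonmmoon
  rot[9] = mmmnmnmmonon$nonmmoono
  rot[10] = mmnmnmmonon$nonmmoonom
  rot[11] = mnmnmmonon$nonmmoonomm
  rot[12] = nmnmmonon$nonmmoonommm
  rot[13] = mnmmonon$nonmmoonommmn
  rot[14] = nmmonon$nonmmoonommmnm
  rot[15] = mmonon$nonmmoonommmnmn
  rot[16] = monon$nonmmoonommmnmnm
  rot[17] = onon$nonmmoonommmnmnmm
  rot[18] = non$nonmmoonommmnmnmmo
  rot[19] = on$nonmmoonommmnmnmmon
  rot[20] = n$nonmmoonommmnmnmmono
  rot[21] = $nonmmoonommmnmnmmonon
Sorted (with $ < everything):
  sorted[0] = $nonmmoonommmnmnmmonon
  sorted[1] = mmmnmnmmonon$nonmmoono
  sorted[2] = mmnmnmmonon$nonmmoonom
  sorted[3] = mmonon$nonmmoonommmnmn
  sorted[4] = mmoonommmnmnmmonon$non
  sorted[5] = mnmmonon$nonmmoonommmn
  sorted[6] = mnmnmmonon$nonmmoonomm
  sorted[7] = monon$nonmmoonommmnmnm
  sorted[8] = moonommmnmnmmonon$nonm
  sorted[9] = n$nonmmoonommmnmnmmono
  sorted[10] = nmmonon$nonmmoonommmnm
  sorted[11] = nmmoonommmnmnmmonon$no
  sorted[12] = nmnmmonon$nonmmoonommm
  sorted[13] = nommmnmnmmonon$nonmmoo
  sorted[14] = non$nonmmoonommmnmnmmo
  sorted[15] = nonmmoonommmnmnmmonon$
  sorted[16] = ommmnmnmmonon$nonmmoon
  sorted[17] = on$nonmmoonommmnmnmmon
  sorted[18] = onmmoonommmnmnmmonon$n
  sorted[19] = onommmnmnmmonon$nonmmo
  sorted[20] = onon$nonmmoonommmnmnmm
  sorted[21] = oonommmnmnmmonon$nonmm
sorted[7] = monon$nonmmoonommmnmnm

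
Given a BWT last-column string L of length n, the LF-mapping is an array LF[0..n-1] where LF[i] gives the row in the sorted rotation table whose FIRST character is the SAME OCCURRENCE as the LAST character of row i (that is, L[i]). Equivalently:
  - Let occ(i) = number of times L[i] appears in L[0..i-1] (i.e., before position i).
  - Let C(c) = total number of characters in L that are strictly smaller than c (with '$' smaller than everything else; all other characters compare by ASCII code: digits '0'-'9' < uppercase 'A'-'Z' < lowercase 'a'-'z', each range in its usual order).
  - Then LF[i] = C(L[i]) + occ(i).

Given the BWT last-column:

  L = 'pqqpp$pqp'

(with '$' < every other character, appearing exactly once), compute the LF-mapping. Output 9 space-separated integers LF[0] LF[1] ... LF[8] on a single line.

Char counts: '$':1, 'p':5, 'q':3
C (first-col start): C('$')=0, C('p')=1, C('q')=6
L[0]='p': occ=0, LF[0]=C('p')+0=1+0=1
L[1]='q': occ=0, LF[1]=C('q')+0=6+0=6
L[2]='q': occ=1, LF[2]=C('q')+1=6+1=7
L[3]='p': occ=1, LF[3]=C('p')+1=1+1=2
L[4]='p': occ=2, LF[4]=C('p')+2=1+2=3
L[5]='$': occ=0, LF[5]=C('$')+0=0+0=0
L[6]='p': occ=3, LF[6]=C('p')+3=1+3=4
L[7]='q': occ=2, LF[7]=C('q')+2=6+2=8
L[8]='p': occ=4, LF[8]=C('p')+4=1+4=5

Answer: 1 6 7 2 3 0 4 8 5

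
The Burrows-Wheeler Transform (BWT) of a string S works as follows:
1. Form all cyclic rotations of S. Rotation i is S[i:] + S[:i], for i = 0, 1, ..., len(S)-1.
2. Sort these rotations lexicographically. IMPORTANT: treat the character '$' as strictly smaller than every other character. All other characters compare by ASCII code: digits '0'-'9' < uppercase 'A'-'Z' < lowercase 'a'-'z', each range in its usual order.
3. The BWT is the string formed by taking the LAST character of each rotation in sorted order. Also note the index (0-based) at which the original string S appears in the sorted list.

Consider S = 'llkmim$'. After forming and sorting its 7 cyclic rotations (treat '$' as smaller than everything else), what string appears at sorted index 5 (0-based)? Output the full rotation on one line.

All 7 rotations (rotation i = S[i:]+S[:i]):
  rot[0] = llkmim$
  rot[1] = lkmim$l
  rot[2] = kmim$ll
  rot[3] = mim$llk
  rot[4] = im$llkm
  rot[5] = m$llkmi
  rot[6] = $llkmim
Sorted (with $ < everything):
  sorted[0] = $llkmim
  sorted[1] = im$llkm
  sorted[2] = kmim$ll
  sorted[3] = lkmim$l
  sorted[4] = llkmim$
  sorted[5] = m$llkmi
  sorted[6] = mim$llk
sorted[5] = m$llkmi

Answer: m$llkmi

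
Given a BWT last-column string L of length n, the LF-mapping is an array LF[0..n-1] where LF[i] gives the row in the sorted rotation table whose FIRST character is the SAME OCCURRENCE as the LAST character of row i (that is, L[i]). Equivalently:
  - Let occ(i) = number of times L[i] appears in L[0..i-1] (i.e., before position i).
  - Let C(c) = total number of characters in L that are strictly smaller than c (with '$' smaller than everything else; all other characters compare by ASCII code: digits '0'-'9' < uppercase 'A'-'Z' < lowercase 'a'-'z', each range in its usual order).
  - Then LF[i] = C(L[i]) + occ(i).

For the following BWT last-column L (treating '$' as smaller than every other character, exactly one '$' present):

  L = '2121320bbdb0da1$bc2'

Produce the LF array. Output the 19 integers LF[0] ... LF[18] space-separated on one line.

Answer: 6 3 7 4 10 8 1 12 13 17 14 2 18 11 5 0 15 16 9

Derivation:
Char counts: '$':1, '0':2, '1':3, '2':4, '3':1, 'a':1, 'b':4, 'c':1, 'd':2
C (first-col start): C('$')=0, C('0')=1, C('1')=3, C('2')=6, C('3')=10, C('a')=11, C('b')=12, C('c')=16, C('d')=17
L[0]='2': occ=0, LF[0]=C('2')+0=6+0=6
L[1]='1': occ=0, LF[1]=C('1')+0=3+0=3
L[2]='2': occ=1, LF[2]=C('2')+1=6+1=7
L[3]='1': occ=1, LF[3]=C('1')+1=3+1=4
L[4]='3': occ=0, LF[4]=C('3')+0=10+0=10
L[5]='2': occ=2, LF[5]=C('2')+2=6+2=8
L[6]='0': occ=0, LF[6]=C('0')+0=1+0=1
L[7]='b': occ=0, LF[7]=C('b')+0=12+0=12
L[8]='b': occ=1, LF[8]=C('b')+1=12+1=13
L[9]='d': occ=0, LF[9]=C('d')+0=17+0=17
L[10]='b': occ=2, LF[10]=C('b')+2=12+2=14
L[11]='0': occ=1, LF[11]=C('0')+1=1+1=2
L[12]='d': occ=1, LF[12]=C('d')+1=17+1=18
L[13]='a': occ=0, LF[13]=C('a')+0=11+0=11
L[14]='1': occ=2, LF[14]=C('1')+2=3+2=5
L[15]='$': occ=0, LF[15]=C('$')+0=0+0=0
L[16]='b': occ=3, LF[16]=C('b')+3=12+3=15
L[17]='c': occ=0, LF[17]=C('c')+0=16+0=16
L[18]='2': occ=3, LF[18]=C('2')+3=6+3=9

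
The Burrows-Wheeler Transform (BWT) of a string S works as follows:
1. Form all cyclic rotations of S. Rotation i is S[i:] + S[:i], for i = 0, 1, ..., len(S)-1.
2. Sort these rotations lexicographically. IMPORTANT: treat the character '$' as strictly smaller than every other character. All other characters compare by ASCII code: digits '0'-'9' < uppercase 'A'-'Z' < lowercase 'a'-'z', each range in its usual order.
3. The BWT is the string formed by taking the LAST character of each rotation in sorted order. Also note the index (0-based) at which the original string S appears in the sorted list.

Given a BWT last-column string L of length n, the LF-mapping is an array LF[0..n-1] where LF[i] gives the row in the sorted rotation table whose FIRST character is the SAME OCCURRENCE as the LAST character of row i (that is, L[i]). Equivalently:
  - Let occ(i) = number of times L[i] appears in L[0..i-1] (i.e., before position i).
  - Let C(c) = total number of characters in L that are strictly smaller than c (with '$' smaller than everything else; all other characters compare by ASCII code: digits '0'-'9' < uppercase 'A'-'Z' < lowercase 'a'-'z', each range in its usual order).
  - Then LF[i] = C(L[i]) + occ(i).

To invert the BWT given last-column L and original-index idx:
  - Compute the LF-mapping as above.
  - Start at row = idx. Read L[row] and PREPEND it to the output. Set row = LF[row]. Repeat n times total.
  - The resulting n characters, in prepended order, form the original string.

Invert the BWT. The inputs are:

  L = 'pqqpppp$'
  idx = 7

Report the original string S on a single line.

Answer: qppppqp$

Derivation:
LF mapping: 1 6 7 2 3 4 5 0
Walk LF starting at row 7, prepending L[row]:
  step 1: row=7, L[7]='$', prepend. Next row=LF[7]=0
  step 2: row=0, L[0]='p', prepend. Next row=LF[0]=1
  step 3: row=1, L[1]='q', prepend. Next row=LF[1]=6
  step 4: row=6, L[6]='p', prepend. Next row=LF[6]=5
  step 5: row=5, L[5]='p', prepend. Next row=LF[5]=4
  step 6: row=4, L[4]='p', prepend. Next row=LF[4]=3
  step 7: row=3, L[3]='p', prepend. Next row=LF[3]=2
  step 8: row=2, L[2]='q', prepend. Next row=LF[2]=7
Reversed output: qppppqp$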